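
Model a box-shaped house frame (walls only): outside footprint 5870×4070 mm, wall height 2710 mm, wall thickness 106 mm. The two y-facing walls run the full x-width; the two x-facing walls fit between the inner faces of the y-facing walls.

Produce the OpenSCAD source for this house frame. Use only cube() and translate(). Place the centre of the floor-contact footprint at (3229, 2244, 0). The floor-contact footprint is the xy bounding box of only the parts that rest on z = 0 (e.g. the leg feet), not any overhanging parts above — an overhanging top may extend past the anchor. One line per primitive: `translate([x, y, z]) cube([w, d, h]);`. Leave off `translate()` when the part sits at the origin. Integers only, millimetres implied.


translate([294, 209, 0]) cube([5870, 106, 2710]);
translate([294, 4173, 0]) cube([5870, 106, 2710]);
translate([294, 315, 0]) cube([106, 3858, 2710]);
translate([6058, 315, 0]) cube([106, 3858, 2710]);


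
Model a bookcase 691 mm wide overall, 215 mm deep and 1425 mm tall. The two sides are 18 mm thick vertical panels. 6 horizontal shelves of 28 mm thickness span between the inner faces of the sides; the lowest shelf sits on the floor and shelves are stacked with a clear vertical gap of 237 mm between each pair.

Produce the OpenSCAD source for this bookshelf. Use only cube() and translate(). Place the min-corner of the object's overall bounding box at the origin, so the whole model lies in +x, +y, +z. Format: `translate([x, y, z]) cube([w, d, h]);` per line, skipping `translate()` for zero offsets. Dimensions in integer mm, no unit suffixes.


cube([18, 215, 1425]);
translate([673, 0, 0]) cube([18, 215, 1425]);
translate([18, 0, 0]) cube([655, 215, 28]);
translate([18, 0, 265]) cube([655, 215, 28]);
translate([18, 0, 530]) cube([655, 215, 28]);
translate([18, 0, 795]) cube([655, 215, 28]);
translate([18, 0, 1060]) cube([655, 215, 28]);
translate([18, 0, 1325]) cube([655, 215, 28]);


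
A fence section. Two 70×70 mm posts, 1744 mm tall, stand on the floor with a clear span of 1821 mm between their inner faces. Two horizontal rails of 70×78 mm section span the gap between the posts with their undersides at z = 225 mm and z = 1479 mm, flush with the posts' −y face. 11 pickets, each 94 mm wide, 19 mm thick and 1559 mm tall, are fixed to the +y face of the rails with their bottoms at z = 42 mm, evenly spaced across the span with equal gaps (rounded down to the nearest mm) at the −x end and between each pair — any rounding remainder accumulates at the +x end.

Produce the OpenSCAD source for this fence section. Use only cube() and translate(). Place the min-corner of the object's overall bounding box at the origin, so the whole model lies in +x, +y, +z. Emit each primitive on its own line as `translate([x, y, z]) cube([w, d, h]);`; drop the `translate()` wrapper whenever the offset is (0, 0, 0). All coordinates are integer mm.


cube([70, 70, 1744]);
translate([1891, 0, 0]) cube([70, 70, 1744]);
translate([70, 0, 225]) cube([1821, 70, 78]);
translate([70, 0, 1479]) cube([1821, 70, 78]);
translate([135, 70, 42]) cube([94, 19, 1559]);
translate([294, 70, 42]) cube([94, 19, 1559]);
translate([453, 70, 42]) cube([94, 19, 1559]);
translate([612, 70, 42]) cube([94, 19, 1559]);
translate([771, 70, 42]) cube([94, 19, 1559]);
translate([930, 70, 42]) cube([94, 19, 1559]);
translate([1089, 70, 42]) cube([94, 19, 1559]);
translate([1248, 70, 42]) cube([94, 19, 1559]);
translate([1407, 70, 42]) cube([94, 19, 1559]);
translate([1566, 70, 42]) cube([94, 19, 1559]);
translate([1725, 70, 42]) cube([94, 19, 1559]);


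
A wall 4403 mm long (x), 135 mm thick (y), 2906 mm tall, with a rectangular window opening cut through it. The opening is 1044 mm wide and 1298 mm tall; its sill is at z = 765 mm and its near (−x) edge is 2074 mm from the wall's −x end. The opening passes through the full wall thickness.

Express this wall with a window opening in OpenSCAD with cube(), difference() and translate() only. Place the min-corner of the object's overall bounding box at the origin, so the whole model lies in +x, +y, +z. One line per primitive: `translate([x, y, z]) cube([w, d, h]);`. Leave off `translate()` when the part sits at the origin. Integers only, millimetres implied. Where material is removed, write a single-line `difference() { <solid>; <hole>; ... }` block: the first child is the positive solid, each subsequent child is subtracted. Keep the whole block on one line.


difference() { cube([4403, 135, 2906]); translate([2074, 0, 765]) cube([1044, 135, 1298]); }


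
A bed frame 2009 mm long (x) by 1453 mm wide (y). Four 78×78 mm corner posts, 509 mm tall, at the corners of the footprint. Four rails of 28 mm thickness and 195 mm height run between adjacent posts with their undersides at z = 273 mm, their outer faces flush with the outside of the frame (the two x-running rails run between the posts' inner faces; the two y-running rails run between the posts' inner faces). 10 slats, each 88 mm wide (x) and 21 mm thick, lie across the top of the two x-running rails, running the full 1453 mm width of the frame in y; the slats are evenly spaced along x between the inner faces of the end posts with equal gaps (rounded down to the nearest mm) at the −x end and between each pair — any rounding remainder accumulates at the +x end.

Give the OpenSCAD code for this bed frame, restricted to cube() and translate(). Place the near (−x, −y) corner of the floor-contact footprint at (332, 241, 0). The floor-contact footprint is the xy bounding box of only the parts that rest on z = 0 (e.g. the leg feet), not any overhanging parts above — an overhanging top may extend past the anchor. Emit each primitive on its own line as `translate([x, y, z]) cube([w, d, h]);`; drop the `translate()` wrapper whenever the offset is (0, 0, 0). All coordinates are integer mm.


// slat z = rail_z + rail_h = 273 + 195 = 468
// slat gap = ⌊(1853 − 10·88) / 11⌋ = 88
translate([332, 241, 0]) cube([78, 78, 509]);
translate([332, 1616, 0]) cube([78, 78, 509]);
translate([2263, 241, 0]) cube([78, 78, 509]);
translate([2263, 1616, 0]) cube([78, 78, 509]);
translate([410, 241, 273]) cube([1853, 28, 195]);
translate([410, 1666, 273]) cube([1853, 28, 195]);
translate([332, 319, 273]) cube([28, 1297, 195]);
translate([2313, 319, 273]) cube([28, 1297, 195]);
translate([498, 241, 468]) cube([88, 1453, 21]);
translate([674, 241, 468]) cube([88, 1453, 21]);
translate([850, 241, 468]) cube([88, 1453, 21]);
translate([1026, 241, 468]) cube([88, 1453, 21]);
translate([1202, 241, 468]) cube([88, 1453, 21]);
translate([1378, 241, 468]) cube([88, 1453, 21]);
translate([1554, 241, 468]) cube([88, 1453, 21]);
translate([1730, 241, 468]) cube([88, 1453, 21]);
translate([1906, 241, 468]) cube([88, 1453, 21]);
translate([2082, 241, 468]) cube([88, 1453, 21]);


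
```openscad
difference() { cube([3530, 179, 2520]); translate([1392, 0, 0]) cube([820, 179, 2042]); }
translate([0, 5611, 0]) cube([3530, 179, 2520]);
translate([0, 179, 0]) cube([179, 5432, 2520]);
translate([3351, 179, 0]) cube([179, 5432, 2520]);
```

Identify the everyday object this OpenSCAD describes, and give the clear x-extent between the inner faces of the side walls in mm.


A single room. The interior width is 3172 mm.

Four walls enclosing a rectangle with a door in the front wall — a room. Outside width 3530 minus two 179 mm walls gives 3172 mm.


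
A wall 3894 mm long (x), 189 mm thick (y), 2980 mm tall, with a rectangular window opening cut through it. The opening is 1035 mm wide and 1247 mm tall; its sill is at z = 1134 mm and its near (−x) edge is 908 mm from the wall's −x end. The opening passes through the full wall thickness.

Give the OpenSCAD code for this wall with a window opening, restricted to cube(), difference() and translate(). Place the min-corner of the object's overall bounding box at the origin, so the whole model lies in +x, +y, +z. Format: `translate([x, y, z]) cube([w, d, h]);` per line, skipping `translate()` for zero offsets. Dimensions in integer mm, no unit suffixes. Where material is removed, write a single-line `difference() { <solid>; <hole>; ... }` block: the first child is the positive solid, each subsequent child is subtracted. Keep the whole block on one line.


difference() { cube([3894, 189, 2980]); translate([908, 0, 1134]) cube([1035, 189, 1247]); }


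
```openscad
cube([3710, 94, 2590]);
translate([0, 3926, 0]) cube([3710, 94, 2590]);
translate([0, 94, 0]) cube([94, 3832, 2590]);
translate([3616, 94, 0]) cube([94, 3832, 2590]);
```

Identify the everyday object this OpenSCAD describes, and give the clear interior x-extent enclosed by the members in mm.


A house (or room) frame. The interior width is 3522 mm.

Four 2590 mm walls enclosing a rectangle with no floor or roof — a room or house frame. Outside width is 3710 mm and wall thickness is 94 mm, so the interior width is 3710 − 2 × 94 = 3522 mm.


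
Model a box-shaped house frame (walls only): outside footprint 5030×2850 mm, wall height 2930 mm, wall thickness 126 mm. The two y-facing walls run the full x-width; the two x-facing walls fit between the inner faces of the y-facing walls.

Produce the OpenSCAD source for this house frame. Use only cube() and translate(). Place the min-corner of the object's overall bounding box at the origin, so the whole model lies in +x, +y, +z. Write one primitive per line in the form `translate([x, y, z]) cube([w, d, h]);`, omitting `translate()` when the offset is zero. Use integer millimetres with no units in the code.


cube([5030, 126, 2930]);
translate([0, 2724, 0]) cube([5030, 126, 2930]);
translate([0, 126, 0]) cube([126, 2598, 2930]);
translate([4904, 126, 0]) cube([126, 2598, 2930]);


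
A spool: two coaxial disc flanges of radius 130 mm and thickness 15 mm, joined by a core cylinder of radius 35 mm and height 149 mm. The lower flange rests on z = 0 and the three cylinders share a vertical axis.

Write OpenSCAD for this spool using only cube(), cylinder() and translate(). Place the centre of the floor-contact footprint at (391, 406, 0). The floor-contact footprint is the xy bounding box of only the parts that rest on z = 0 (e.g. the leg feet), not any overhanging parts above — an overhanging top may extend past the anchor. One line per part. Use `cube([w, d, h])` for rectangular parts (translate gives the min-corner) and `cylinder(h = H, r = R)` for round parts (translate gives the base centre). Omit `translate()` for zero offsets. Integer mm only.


translate([391, 406, 0]) cylinder(h = 15, r = 130);
translate([391, 406, 15]) cylinder(h = 149, r = 35);
translate([391, 406, 164]) cylinder(h = 15, r = 130);


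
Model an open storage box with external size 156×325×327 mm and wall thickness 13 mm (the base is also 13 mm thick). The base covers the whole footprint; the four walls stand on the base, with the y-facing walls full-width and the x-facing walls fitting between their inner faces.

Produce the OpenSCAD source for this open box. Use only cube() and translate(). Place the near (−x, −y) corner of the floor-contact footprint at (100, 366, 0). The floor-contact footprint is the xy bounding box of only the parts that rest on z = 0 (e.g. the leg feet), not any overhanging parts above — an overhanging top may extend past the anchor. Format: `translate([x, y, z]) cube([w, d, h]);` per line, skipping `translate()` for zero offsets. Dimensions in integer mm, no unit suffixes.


translate([100, 366, 0]) cube([156, 325, 13]);
translate([100, 366, 13]) cube([156, 13, 314]);
translate([100, 678, 13]) cube([156, 13, 314]);
translate([100, 379, 13]) cube([13, 299, 314]);
translate([243, 379, 13]) cube([13, 299, 314]);


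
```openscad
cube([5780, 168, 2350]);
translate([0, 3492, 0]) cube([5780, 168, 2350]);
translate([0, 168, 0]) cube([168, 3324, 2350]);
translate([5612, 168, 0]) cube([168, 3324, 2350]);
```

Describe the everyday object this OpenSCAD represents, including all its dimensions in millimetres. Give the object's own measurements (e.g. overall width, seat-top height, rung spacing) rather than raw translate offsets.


The wall frame of a small rectangular building: four walls, each 2350 mm tall and 168 mm thick, enclosing a footprint 5780 mm (x) by 3660 mm (y) outside-to-outside, with no floor or roof. The front and back walls (the −y and +y sides) span the full width; the two side walls fit between them.


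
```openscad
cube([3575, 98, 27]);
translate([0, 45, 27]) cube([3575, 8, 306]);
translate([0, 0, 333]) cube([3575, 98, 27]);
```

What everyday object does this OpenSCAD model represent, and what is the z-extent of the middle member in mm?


An I-beam. The web height is 306 mm.

Two wide flanges with a thin centred web — an I-beam. Overall 360 mm minus two 27 mm flanges gives a web of 360 − 2·27 = 306 mm.


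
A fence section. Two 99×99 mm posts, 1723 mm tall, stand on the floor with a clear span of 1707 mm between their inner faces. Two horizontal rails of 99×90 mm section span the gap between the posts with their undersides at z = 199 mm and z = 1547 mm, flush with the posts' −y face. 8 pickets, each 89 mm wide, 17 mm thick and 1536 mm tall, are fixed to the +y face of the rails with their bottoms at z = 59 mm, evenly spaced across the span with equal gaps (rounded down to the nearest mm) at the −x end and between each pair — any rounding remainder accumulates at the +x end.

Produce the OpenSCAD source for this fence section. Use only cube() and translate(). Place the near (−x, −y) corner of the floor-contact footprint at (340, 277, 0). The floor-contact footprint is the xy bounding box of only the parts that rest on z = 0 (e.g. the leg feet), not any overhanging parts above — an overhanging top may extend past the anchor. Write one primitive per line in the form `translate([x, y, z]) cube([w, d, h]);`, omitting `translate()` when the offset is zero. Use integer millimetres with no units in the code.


translate([340, 277, 0]) cube([99, 99, 1723]);
translate([2146, 277, 0]) cube([99, 99, 1723]);
translate([439, 277, 199]) cube([1707, 99, 90]);
translate([439, 277, 1547]) cube([1707, 99, 90]);
translate([549, 376, 59]) cube([89, 17, 1536]);
translate([748, 376, 59]) cube([89, 17, 1536]);
translate([947, 376, 59]) cube([89, 17, 1536]);
translate([1146, 376, 59]) cube([89, 17, 1536]);
translate([1345, 376, 59]) cube([89, 17, 1536]);
translate([1544, 376, 59]) cube([89, 17, 1536]);
translate([1743, 376, 59]) cube([89, 17, 1536]);
translate([1942, 376, 59]) cube([89, 17, 1536]);


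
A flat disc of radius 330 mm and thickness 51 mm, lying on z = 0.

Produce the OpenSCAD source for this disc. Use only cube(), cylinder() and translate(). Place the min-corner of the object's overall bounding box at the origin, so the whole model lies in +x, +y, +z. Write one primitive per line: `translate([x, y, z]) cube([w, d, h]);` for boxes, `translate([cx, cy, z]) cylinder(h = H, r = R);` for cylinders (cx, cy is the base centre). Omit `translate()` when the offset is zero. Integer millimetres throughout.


translate([330, 330, 0]) cylinder(h = 51, r = 330);


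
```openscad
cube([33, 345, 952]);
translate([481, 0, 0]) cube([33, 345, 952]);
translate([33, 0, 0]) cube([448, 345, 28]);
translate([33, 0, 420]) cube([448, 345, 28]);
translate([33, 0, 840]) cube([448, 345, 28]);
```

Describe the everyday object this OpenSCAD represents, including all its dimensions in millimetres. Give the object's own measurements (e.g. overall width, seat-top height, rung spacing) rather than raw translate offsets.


An open bookshelf. Two side panels, each 33 mm thick, 345 mm deep and 952 mm tall, stand 514 mm apart (outside-to-outside). Between them sit 3 shelves, each 28 mm thick and 345 mm deep, spanning the full gap between the sides. The bottom shelf rests on the floor (its underside at z = 0) and the clear gap between one shelf's top and the next shelf's underside is 392 mm.


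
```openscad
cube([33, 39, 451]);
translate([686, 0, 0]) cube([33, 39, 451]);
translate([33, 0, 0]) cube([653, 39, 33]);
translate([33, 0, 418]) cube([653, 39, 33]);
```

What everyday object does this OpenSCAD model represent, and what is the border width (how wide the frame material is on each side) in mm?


A picture frame. The border width is 33 mm.

Four thin pieces enclosing a rectangular opening — a picture frame. The two full-height stiles are 451 mm tall; the top rail sits at z = 418 and is 33 mm tall, so the border above the opening is 451 − 418 = 33 mm, matching the stile x-width.


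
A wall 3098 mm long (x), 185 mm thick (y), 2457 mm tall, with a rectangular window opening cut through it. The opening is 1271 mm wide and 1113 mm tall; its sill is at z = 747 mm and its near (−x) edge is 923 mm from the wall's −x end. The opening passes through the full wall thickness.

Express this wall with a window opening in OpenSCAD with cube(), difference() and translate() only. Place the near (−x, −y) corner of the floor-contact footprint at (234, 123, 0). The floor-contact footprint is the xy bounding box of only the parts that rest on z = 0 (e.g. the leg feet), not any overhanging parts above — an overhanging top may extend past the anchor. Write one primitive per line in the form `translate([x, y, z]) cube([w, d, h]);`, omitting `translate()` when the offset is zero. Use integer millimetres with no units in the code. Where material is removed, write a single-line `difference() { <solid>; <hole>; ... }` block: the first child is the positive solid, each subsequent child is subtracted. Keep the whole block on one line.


difference() { translate([234, 123, 0]) cube([3098, 185, 2457]); translate([1157, 123, 747]) cube([1271, 185, 1113]); }


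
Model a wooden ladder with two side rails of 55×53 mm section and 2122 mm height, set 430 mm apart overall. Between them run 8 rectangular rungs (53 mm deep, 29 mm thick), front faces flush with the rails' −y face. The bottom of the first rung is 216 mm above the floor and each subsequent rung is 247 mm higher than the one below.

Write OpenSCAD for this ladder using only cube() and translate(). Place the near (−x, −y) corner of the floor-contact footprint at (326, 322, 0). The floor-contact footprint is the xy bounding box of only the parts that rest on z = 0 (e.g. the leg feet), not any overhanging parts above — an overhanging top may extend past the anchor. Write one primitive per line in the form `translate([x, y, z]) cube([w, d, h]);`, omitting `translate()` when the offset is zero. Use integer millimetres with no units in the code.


// rung span = 430 - 2*55 = 320
// rung[k] z = 216 + k*247
translate([326, 322, 0]) cube([55, 53, 2122]);
translate([701, 322, 0]) cube([55, 53, 2122]);
translate([381, 322, 216]) cube([320, 53, 29]);
translate([381, 322, 463]) cube([320, 53, 29]);
translate([381, 322, 710]) cube([320, 53, 29]);
translate([381, 322, 957]) cube([320, 53, 29]);
translate([381, 322, 1204]) cube([320, 53, 29]);
translate([381, 322, 1451]) cube([320, 53, 29]);
translate([381, 322, 1698]) cube([320, 53, 29]);
translate([381, 322, 1945]) cube([320, 53, 29]);


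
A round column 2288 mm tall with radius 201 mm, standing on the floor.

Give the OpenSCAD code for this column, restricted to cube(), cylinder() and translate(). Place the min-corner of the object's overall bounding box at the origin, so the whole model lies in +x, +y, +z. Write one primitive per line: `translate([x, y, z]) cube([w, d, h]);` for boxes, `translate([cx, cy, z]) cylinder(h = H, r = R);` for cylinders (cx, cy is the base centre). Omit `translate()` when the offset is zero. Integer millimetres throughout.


translate([201, 201, 0]) cylinder(h = 2288, r = 201);


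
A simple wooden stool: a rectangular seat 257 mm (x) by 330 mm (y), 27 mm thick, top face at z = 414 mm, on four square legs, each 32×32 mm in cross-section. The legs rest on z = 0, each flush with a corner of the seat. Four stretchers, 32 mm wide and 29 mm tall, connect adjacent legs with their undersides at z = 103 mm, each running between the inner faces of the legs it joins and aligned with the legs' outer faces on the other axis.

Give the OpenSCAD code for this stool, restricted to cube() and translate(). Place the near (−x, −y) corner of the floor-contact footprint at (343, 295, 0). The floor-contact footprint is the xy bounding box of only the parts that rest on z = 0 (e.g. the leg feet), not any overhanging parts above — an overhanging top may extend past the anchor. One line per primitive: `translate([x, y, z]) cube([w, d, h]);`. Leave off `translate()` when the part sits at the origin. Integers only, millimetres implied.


translate([343, 295, 387]) cube([257, 330, 27]);
translate([343, 295, 0]) cube([32, 32, 387]);
translate([568, 295, 0]) cube([32, 32, 387]);
translate([343, 593, 0]) cube([32, 32, 387]);
translate([568, 593, 0]) cube([32, 32, 387]);
translate([375, 295, 103]) cube([193, 32, 29]);
translate([375, 593, 103]) cube([193, 32, 29]);
translate([343, 327, 103]) cube([32, 266, 29]);
translate([568, 327, 103]) cube([32, 266, 29]);


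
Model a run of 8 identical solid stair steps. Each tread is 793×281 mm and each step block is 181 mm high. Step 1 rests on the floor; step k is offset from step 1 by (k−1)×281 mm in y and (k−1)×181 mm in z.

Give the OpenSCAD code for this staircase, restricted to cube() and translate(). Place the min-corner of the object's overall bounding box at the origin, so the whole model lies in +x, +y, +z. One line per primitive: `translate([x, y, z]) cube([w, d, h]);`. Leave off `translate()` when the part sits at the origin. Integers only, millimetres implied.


cube([793, 281, 181]);
translate([0, 281, 181]) cube([793, 281, 181]);
translate([0, 562, 362]) cube([793, 281, 181]);
translate([0, 843, 543]) cube([793, 281, 181]);
translate([0, 1124, 724]) cube([793, 281, 181]);
translate([0, 1405, 905]) cube([793, 281, 181]);
translate([0, 1686, 1086]) cube([793, 281, 181]);
translate([0, 1967, 1267]) cube([793, 281, 181]);


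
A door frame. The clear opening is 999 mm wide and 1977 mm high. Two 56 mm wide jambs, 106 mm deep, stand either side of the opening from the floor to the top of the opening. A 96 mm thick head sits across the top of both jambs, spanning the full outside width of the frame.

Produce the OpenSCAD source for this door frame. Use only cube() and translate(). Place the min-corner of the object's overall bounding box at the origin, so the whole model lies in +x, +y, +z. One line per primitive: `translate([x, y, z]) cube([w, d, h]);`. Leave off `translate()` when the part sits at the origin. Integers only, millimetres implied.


cube([56, 106, 1977]);
translate([1055, 0, 0]) cube([56, 106, 1977]);
translate([0, 0, 1977]) cube([1111, 106, 96]);


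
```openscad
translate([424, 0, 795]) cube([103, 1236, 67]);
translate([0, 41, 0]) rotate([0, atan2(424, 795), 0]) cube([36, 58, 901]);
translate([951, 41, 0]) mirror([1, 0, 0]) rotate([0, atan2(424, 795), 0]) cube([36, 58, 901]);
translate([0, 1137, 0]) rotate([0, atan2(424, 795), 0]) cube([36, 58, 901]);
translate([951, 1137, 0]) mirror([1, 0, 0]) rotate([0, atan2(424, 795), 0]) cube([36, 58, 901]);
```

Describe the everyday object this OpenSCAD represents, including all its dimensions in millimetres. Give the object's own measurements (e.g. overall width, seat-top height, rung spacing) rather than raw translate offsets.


A sawhorse. A 103×1236×67 mm beam (x, y, z) sits on two A-frame leg pairs. Each pair is two raked legs of 36×58 mm section (58 mm along y) splaying symmetrically in x. Each leg rises 795 mm vertically over 424 mm of horizontal reach and is 901 mm long along its own axis. Every leg's outer bottom edge rests on the floor and its outer top edge meets a bottom edge of the beam — the left legs (tilting toward +x) meet the beam's −x bottom edge, the right legs (their mirror images, tilting toward −x) meet its +x bottom edge — so the leg tops tuck under the beam, the beam's underside is 795 mm above the floor, and the feet are 951 mm apart outside-to-outside with the beam centred between them. The two leg pairs are set in 41 mm from either end of the beam.


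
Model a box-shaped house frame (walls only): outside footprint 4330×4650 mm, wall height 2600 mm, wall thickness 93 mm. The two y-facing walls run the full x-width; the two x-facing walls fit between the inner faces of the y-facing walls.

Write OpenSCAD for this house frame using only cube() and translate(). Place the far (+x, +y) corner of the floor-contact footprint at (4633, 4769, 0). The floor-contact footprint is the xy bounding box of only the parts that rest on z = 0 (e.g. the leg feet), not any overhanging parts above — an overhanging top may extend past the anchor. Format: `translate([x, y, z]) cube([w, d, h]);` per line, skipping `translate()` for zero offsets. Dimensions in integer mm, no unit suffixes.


translate([303, 119, 0]) cube([4330, 93, 2600]);
translate([303, 4676, 0]) cube([4330, 93, 2600]);
translate([303, 212, 0]) cube([93, 4464, 2600]);
translate([4540, 212, 0]) cube([93, 4464, 2600]);


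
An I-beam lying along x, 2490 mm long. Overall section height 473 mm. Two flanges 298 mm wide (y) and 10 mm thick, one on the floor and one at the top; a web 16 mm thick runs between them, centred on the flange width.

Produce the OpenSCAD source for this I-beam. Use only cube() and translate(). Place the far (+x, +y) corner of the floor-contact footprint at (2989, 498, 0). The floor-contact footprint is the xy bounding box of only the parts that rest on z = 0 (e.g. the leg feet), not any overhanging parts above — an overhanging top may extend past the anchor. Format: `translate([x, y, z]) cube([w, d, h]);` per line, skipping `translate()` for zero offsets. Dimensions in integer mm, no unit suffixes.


translate([499, 200, 0]) cube([2490, 298, 10]);
translate([499, 341, 10]) cube([2490, 16, 453]);
translate([499, 200, 463]) cube([2490, 298, 10]);


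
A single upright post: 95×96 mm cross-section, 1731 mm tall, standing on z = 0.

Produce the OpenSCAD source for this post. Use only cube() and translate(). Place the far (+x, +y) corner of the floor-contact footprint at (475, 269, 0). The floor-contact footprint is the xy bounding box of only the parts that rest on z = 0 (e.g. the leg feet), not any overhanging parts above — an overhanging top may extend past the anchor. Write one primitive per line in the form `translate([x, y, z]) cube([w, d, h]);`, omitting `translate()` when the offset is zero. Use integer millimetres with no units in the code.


translate([380, 173, 0]) cube([95, 96, 1731]);


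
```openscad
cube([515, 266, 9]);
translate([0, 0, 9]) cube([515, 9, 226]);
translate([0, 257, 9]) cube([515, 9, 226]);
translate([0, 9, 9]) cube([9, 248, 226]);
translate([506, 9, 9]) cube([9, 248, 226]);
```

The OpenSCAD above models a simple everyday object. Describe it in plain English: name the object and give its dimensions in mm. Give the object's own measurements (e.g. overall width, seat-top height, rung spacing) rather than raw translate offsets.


An open-topped rectangular box: outside dimensions 515×266×235 mm, with a uniform wall and base thickness of 9 mm. The base is a full 515×266 slab on the floor; four walls sit on top of the base. The front and back walls (the −y and +y sides) span the full width; the two side walls fit between them.


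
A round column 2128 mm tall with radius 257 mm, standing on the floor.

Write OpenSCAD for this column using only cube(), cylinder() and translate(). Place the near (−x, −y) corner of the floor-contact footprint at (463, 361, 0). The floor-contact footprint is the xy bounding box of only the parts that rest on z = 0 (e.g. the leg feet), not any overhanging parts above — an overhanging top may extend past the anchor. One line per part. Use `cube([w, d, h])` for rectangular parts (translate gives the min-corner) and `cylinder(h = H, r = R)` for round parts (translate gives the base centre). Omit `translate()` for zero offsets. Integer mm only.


translate([720, 618, 0]) cylinder(h = 2128, r = 257);


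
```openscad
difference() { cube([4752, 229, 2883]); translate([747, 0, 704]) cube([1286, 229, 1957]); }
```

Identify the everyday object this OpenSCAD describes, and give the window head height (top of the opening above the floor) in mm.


A wall with a window opening. The window head height is 2661 mm.

A wall with a rectangular opening subtracted — a window. Sill at z = 704, opening 1957 mm tall, so the head is at 704 + 1957 = 2661 mm.


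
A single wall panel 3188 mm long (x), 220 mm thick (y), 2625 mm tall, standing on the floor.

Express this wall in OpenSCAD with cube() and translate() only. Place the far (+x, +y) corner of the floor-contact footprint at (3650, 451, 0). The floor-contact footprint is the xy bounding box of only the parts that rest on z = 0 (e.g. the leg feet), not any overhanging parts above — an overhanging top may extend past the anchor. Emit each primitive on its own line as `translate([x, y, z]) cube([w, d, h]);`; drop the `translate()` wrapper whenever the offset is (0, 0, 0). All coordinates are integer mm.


translate([462, 231, 0]) cube([3188, 220, 2625]);


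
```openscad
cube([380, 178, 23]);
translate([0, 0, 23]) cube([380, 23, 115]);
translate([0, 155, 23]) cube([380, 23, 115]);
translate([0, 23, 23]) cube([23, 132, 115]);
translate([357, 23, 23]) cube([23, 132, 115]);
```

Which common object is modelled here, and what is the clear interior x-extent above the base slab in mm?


An open box. The internal width is 334 mm.

A 380×178 base slab with four walls standing on it — an open box. The base is 380 mm wide and the walls are 23 mm thick, so the internal width is 380 − 2 × 23 = 334 mm.


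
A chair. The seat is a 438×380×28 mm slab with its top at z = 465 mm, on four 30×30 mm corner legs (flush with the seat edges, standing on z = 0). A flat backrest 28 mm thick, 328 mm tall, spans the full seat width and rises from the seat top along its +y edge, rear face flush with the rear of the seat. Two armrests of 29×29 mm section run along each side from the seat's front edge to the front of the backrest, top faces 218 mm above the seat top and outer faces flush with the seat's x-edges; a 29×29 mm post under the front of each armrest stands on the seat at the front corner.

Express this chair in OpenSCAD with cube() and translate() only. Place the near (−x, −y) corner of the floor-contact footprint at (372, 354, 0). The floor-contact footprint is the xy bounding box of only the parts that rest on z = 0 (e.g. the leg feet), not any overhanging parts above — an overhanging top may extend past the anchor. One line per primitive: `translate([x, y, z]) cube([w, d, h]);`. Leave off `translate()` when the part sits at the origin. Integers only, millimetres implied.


// leg_h = 465 - 28 = 437
// arm post h = 218 - 29 = 189
translate([372, 354, 437]) cube([438, 380, 28]);
translate([372, 354, 0]) cube([30, 30, 437]);
translate([780, 354, 0]) cube([30, 30, 437]);
translate([372, 704, 0]) cube([30, 30, 437]);
translate([780, 704, 0]) cube([30, 30, 437]);
translate([372, 706, 465]) cube([438, 28, 328]);
translate([372, 354, 654]) cube([29, 352, 29]);
translate([781, 354, 654]) cube([29, 352, 29]);
translate([372, 354, 465]) cube([29, 29, 189]);
translate([781, 354, 465]) cube([29, 29, 189]);


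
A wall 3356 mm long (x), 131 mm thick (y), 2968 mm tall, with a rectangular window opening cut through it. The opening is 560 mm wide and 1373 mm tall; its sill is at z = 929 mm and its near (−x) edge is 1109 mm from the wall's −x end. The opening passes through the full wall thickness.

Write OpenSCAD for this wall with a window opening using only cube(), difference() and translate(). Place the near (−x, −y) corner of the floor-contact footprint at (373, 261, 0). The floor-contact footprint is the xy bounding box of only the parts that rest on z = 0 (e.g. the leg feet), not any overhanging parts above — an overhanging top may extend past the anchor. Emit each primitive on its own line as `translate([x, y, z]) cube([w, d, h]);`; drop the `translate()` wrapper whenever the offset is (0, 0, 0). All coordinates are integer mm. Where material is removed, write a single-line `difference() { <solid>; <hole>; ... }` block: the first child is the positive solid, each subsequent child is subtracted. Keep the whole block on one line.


difference() { translate([373, 261, 0]) cube([3356, 131, 2968]); translate([1482, 261, 929]) cube([560, 131, 1373]); }


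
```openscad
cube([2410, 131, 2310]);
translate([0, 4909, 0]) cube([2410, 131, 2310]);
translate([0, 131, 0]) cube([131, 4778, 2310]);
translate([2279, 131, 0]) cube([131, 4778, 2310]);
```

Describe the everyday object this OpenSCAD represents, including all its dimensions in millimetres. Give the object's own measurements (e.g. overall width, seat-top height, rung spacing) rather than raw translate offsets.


The wall frame of a small rectangular building: four walls, each 2310 mm tall and 131 mm thick, enclosing a footprint 2410 mm (x) by 5040 mm (y) outside-to-outside, with no floor or roof. The front and back walls (the −y and +y sides) span the full width; the two side walls fit between them.


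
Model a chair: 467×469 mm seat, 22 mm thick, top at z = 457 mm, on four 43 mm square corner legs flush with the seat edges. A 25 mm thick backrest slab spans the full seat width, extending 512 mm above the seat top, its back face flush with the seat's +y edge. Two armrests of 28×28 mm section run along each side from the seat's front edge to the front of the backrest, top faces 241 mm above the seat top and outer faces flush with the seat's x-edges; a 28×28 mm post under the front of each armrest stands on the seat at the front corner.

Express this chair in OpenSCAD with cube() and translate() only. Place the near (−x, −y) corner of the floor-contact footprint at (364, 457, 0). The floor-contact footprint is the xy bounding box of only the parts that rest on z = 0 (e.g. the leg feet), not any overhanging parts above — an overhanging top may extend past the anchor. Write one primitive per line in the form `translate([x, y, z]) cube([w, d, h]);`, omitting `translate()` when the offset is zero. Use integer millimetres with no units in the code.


translate([364, 457, 435]) cube([467, 469, 22]);
translate([364, 457, 0]) cube([43, 43, 435]);
translate([788, 457, 0]) cube([43, 43, 435]);
translate([364, 883, 0]) cube([43, 43, 435]);
translate([788, 883, 0]) cube([43, 43, 435]);
translate([364, 901, 457]) cube([467, 25, 512]);
translate([364, 457, 670]) cube([28, 444, 28]);
translate([803, 457, 670]) cube([28, 444, 28]);
translate([364, 457, 457]) cube([28, 28, 213]);
translate([803, 457, 457]) cube([28, 28, 213]);


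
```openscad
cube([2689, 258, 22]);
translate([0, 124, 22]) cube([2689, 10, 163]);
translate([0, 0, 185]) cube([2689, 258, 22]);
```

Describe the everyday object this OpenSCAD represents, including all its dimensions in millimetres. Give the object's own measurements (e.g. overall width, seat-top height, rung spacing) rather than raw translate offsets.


An I-beam lying along x, 2689 mm long. Overall section height 207 mm. Two flanges 258 mm wide (y) and 22 mm thick, one on the floor and one at the top; a web 10 mm thick runs between them, centred on the flange width.


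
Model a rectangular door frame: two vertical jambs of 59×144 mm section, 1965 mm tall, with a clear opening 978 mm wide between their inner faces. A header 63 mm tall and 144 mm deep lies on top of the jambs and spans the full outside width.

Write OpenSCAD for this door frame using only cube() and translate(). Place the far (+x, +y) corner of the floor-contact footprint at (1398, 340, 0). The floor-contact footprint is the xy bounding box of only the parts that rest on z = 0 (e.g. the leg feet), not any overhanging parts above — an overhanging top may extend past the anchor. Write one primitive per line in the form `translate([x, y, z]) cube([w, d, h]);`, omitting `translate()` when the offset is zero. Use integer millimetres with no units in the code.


translate([302, 196, 0]) cube([59, 144, 1965]);
translate([1339, 196, 0]) cube([59, 144, 1965]);
translate([302, 196, 1965]) cube([1096, 144, 63]);


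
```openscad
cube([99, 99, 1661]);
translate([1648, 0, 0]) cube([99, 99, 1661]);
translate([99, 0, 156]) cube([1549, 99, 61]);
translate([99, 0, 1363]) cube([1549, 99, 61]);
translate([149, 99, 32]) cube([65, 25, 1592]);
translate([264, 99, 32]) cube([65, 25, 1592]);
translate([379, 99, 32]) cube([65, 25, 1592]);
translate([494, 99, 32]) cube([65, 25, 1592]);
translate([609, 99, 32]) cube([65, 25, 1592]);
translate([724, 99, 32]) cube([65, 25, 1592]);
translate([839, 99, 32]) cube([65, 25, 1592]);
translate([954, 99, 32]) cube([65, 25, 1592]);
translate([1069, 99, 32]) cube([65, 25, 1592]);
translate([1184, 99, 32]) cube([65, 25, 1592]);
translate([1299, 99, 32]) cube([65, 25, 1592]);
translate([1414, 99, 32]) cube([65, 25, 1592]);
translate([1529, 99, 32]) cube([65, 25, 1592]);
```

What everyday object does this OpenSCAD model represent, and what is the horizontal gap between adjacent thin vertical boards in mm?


A fence section. The picket gap is 50 mm.

Two posts, two rails, 13 pickets — a fence section. Span 1549 mm holds 13 pickets of 65 mm with 14 equal gaps: ⌊(1549 − 13·65) / 14⌋ = 50 mm.


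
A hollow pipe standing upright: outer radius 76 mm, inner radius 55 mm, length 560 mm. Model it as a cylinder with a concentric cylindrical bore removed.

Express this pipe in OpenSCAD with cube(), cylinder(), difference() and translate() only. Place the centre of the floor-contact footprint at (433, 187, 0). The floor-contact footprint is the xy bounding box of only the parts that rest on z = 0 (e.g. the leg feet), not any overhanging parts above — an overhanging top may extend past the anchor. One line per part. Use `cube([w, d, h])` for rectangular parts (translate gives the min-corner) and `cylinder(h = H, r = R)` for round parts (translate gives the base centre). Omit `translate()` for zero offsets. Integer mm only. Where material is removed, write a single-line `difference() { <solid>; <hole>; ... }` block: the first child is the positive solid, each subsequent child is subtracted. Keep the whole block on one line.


difference() { translate([433, 187, 0]) cylinder(h = 560, r = 76); translate([433, 187, 0]) cylinder(h = 560, r = 55); }


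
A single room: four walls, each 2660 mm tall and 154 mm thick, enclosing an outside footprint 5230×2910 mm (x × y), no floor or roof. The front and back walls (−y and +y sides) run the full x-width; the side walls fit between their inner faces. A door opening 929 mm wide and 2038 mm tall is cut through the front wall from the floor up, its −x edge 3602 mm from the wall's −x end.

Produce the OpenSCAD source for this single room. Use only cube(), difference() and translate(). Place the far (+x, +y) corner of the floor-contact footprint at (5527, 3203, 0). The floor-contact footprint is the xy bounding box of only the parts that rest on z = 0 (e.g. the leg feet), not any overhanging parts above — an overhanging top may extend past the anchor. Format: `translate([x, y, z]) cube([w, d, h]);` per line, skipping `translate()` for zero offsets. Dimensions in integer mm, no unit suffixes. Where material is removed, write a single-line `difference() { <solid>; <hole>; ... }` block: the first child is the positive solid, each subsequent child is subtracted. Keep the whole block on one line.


difference() { translate([297, 293, 0]) cube([5230, 154, 2660]); translate([3899, 293, 0]) cube([929, 154, 2038]); }
translate([297, 3049, 0]) cube([5230, 154, 2660]);
translate([297, 447, 0]) cube([154, 2602, 2660]);
translate([5373, 447, 0]) cube([154, 2602, 2660]);


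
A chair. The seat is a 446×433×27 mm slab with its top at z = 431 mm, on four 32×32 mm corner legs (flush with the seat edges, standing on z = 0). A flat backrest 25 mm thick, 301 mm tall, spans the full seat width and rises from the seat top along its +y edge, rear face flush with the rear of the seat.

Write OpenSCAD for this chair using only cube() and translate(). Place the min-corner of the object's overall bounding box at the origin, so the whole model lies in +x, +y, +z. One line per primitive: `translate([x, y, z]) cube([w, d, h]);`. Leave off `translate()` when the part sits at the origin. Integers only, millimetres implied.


translate([0, 0, 404]) cube([446, 433, 27]);
cube([32, 32, 404]);
translate([414, 0, 0]) cube([32, 32, 404]);
translate([0, 401, 0]) cube([32, 32, 404]);
translate([414, 401, 0]) cube([32, 32, 404]);
translate([0, 408, 431]) cube([446, 25, 301]);
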